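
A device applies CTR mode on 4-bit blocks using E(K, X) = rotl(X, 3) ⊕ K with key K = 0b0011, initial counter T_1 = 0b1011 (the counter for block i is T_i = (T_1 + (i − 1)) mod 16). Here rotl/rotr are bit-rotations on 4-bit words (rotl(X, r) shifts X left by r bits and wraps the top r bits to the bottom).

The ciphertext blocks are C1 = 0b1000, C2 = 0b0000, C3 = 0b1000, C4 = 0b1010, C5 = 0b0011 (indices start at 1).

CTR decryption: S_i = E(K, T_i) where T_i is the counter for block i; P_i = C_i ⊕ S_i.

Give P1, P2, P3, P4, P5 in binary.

P1 = 0b0110, P2 = 0b0101, P3 = 0b0101, P4 = 0b1110, P5 = 0b1111

P1: T = 0b1011, S = E(K, T) = 0b1110; 0b1000 ⊕ 0b1110 = 0b0110.
P2: T = 0b1100, S = E(K, T) = 0b0101; 0b0000 ⊕ 0b0101 = 0b0101.
P3: T = 0b1101, S = E(K, T) = 0b1101; 0b1000 ⊕ 0b1101 = 0b0101.
P4: T = 0b1110, S = E(K, T) = 0b0100; 0b1010 ⊕ 0b0100 = 0b1110.
P5: T = 0b1111, S = E(K, T) = 0b1100; 0b0011 ⊕ 0b1100 = 0b1111.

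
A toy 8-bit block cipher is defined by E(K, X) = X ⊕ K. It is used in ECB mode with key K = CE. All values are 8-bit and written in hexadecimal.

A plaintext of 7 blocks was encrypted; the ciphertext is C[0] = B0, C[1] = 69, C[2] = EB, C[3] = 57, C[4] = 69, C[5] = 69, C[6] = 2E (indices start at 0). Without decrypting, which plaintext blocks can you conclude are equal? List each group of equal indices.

P[1] = P[4] = P[5]

ECB encrypts each block independently with the same key, so equal ciphertext blocks imply equal plaintext blocks.
C[1] = C[4] = C[5] = 69, so P[1] = P[4] = P[5].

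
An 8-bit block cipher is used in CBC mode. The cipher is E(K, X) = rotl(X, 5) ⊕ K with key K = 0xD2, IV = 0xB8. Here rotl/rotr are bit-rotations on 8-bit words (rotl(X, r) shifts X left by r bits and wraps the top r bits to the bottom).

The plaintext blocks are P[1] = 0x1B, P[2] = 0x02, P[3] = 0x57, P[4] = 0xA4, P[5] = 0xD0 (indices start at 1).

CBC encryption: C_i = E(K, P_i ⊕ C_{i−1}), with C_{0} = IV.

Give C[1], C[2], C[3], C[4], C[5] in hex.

C[1] = 0xA6, C[2] = 0x46, C[3] = 0xF0, C[4] = 0x58, C[5] = 0xC3

C[1]: P[1] ⊕ 0xB8 = 0xA3; E(K, 0xA3) = 0xA6.
C[2]: P[2] ⊕ 0xA6 = 0xA4; E(K, 0xA4) = 0x46.
C[3]: P[3] ⊕ 0x46 = 0x11; E(K, 0x11) = 0xF0.
C[4]: P[4] ⊕ 0xF0 = 0x54; E(K, 0x54) = 0x58.
C[5]: P[5] ⊕ 0x58 = 0x88; E(K, 0x88) = 0xC3.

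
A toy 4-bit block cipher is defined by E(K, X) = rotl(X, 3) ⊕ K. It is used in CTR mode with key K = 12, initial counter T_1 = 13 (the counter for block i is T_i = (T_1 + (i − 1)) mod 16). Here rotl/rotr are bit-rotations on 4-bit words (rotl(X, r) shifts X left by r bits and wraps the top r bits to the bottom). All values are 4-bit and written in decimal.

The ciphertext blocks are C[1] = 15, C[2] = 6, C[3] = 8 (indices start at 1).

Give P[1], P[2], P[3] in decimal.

CTR decryption: S_i = E(K, T_i) where T_i is the counter for block i; P_i = C_i ⊕ S_i.
P[1]: T = 13, S = E(K, T) = 2; 15 ⊕ 2 = 13.
P[2]: T = 14, S = E(K, T) = 11; 6 ⊕ 11 = 13.
P[3]: T = 15, S = E(K, T) = 3; 8 ⊕ 3 = 11.

P[1] = 13, P[2] = 13, P[3] = 11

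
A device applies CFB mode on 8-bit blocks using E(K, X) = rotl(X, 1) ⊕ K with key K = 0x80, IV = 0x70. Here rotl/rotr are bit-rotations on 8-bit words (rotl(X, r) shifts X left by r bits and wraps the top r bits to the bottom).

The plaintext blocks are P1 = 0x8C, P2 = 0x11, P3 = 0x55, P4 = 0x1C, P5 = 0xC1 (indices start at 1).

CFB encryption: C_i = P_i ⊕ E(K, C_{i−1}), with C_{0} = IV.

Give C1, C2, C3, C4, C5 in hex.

C1 = 0xEC, C2 = 0x48, C3 = 0x45, C4 = 0x16, C5 = 0x6D

C1: E(K, 0x70) = 0x60; 0x8C ⊕ 0x60 = 0xEC.
C2: E(K, 0xEC) = 0x59; 0x11 ⊕ 0x59 = 0x48.
C3: E(K, 0x48) = 0x10; 0x55 ⊕ 0x10 = 0x45.
C4: E(K, 0x45) = 0x0A; 0x1C ⊕ 0x0A = 0x16.
C5: E(K, 0x16) = 0xAC; 0xC1 ⊕ 0xAC = 0x6D.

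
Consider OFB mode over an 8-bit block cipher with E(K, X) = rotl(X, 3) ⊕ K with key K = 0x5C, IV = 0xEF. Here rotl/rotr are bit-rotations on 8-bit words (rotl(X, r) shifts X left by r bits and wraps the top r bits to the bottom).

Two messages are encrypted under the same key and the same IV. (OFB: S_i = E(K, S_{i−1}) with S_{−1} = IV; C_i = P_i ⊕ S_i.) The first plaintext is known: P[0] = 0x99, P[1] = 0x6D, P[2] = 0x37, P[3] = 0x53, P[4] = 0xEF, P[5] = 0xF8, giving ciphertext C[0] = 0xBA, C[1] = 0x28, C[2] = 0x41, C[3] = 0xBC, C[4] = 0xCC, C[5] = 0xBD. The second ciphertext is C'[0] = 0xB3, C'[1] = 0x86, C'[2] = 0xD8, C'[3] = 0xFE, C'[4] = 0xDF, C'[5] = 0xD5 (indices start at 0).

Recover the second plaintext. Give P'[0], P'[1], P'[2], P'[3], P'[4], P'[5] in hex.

P'[0] = 0x90, P'[1] = 0xC3, P'[2] = 0xAE, P'[3] = 0x11, P'[4] = 0xFC, P'[5] = 0x90

In OFB with a reused IV, both messages share the same keystream S_i, so C_i ⊕ C'_i = P_i ⊕ P'_i and thus P'_i = P_i ⊕ C_i ⊕ C'_i.
P'[0]: 0x99 ⊕ 0xBA ⊕ 0xB3 = 0x90.
P'[1]: 0x6D ⊕ 0x28 ⊕ 0x86 = 0xC3.
P'[2]: 0x37 ⊕ 0x41 ⊕ 0xD8 = 0xAE.
P'[3]: 0x53 ⊕ 0xBC ⊕ 0xFE = 0x11.
P'[4]: 0xEF ⊕ 0xCC ⊕ 0xDF = 0xFC.
P'[5]: 0xF8 ⊕ 0xBD ⊕ 0xD5 = 0x90.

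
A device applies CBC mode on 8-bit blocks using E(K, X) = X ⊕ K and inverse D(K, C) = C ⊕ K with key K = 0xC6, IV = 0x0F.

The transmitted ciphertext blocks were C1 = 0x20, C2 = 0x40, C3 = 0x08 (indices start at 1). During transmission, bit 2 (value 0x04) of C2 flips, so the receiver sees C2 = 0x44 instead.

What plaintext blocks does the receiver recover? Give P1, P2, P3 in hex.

CBC decryption: P_i = D(K, C_i) ⊕ C_{i−1}, with C_{0} = IV.
Only C2 changed, to 0x44. In CBC, a change in C_i garbles P_i and flips the same bit in P_{i+1}. Decrypting the received ciphertext:
P1: D(K, 0x20) = 0xE6; 0xE6 ⊕ 0x0F = 0xE9.
P2: D(K, 0x44) = 0x82; 0x82 ⊕ 0x20 = 0xA2.
P3: D(K, 0x08) = 0xCE; 0xCE ⊕ 0x44 = 0x8A.
Blocks that differ from the original plaintext: P2, P3.

P1 = 0xE9, P2 = 0xA2, P3 = 0x8A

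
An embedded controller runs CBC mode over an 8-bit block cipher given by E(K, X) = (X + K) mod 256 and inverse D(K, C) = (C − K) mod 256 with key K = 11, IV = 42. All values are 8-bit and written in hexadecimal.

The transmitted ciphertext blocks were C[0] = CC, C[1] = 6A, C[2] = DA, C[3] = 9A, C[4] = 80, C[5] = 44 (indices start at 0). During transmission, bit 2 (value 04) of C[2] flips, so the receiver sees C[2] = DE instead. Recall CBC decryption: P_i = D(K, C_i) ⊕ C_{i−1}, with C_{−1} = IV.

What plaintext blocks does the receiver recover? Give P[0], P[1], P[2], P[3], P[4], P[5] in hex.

Only C[2] changed, to DE. In CBC, a change in C_i garbles P_i and flips the same bit in P_{i+1}. Decrypting the received ciphertext:
P[0]: D(K, CC) = BB; BB ⊕ 42 = F9.
P[1]: D(K, 6A) = 59; 59 ⊕ CC = 95.
P[2]: D(K, DE) = CD; CD ⊕ 6A = A7.
P[3]: D(K, 9A) = 89; 89 ⊕ DE = 57.
P[4]: D(K, 80) = 6F; 6F ⊕ 9A = F5.
P[5]: D(K, 44) = 33; 33 ⊕ 80 = B3.
Blocks that differ from the original plaintext: P[2], P[3].

P[0] = F9, P[1] = 95, P[2] = A7, P[3] = 57, P[4] = F5, P[5] = B3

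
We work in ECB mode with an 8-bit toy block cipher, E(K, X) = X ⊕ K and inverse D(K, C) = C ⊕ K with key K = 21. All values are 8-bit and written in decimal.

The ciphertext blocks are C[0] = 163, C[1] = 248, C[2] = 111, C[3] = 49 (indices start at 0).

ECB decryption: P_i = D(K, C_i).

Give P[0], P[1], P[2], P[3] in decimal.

P[0] = 182, P[1] = 237, P[2] = 122, P[3] = 36

P[0]: D(K, 163) = 182.
P[1]: D(K, 248) = 237.
P[2]: D(K, 111) = 122.
P[3]: D(K, 49) = 36.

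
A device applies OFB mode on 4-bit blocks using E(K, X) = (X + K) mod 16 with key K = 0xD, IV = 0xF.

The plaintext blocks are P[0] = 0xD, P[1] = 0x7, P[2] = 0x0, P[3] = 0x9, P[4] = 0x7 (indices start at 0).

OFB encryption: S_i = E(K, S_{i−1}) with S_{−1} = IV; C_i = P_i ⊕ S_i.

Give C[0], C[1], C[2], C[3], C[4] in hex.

C[0]: S = E(K, 0xF) = 0xC; 0xD ⊕ 0xC = 0x1.
C[1]: S = E(K, 0xC) = 0x9; 0x7 ⊕ 0x9 = 0xE.
C[2]: S = E(K, 0x9) = 0x6; 0x0 ⊕ 0x6 = 0x6.
C[3]: S = E(K, 0x6) = 0x3; 0x9 ⊕ 0x3 = 0xA.
C[4]: S = E(K, 0x3) = 0x0; 0x7 ⊕ 0x0 = 0x7.

C[0] = 0x1, C[1] = 0xE, C[2] = 0x6, C[3] = 0xA, C[4] = 0x7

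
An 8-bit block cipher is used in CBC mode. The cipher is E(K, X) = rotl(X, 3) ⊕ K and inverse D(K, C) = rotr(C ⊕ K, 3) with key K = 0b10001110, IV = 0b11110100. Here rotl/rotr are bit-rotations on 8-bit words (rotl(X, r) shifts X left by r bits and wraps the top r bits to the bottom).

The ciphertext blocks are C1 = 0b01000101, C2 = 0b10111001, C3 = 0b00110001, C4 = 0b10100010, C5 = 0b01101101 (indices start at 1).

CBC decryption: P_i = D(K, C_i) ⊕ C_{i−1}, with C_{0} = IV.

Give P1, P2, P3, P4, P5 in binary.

P1: D(K, 0b01000101) = 0b01111001; 0b01111001 ⊕ 0b11110100 = 0b10001101.
P2: D(K, 0b10111001) = 0b11100110; 0b11100110 ⊕ 0b01000101 = 0b10100011.
P3: D(K, 0b00110001) = 0b11110111; 0b11110111 ⊕ 0b10111001 = 0b01001110.
P4: D(K, 0b10100010) = 0b10000101; 0b10000101 ⊕ 0b00110001 = 0b10110100.
P5: D(K, 0b01101101) = 0b01111100; 0b01111100 ⊕ 0b10100010 = 0b11011110.

P1 = 0b10001101, P2 = 0b10100011, P3 = 0b01001110, P4 = 0b10110100, P5 = 0b11011110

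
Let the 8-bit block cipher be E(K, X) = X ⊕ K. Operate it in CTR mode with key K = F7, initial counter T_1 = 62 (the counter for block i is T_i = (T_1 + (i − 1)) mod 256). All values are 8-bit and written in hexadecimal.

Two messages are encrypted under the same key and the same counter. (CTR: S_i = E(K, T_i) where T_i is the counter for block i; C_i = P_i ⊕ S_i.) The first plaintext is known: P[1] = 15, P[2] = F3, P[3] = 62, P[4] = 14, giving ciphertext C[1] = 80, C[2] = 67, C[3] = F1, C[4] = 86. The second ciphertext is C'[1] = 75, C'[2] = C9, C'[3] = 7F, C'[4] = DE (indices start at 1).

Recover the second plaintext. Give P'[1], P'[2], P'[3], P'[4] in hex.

P'[1] = E0, P'[2] = 5D, P'[3] = EC, P'[4] = 4C

In CTR with a reused counter, both messages share the same keystream S_i, so C_i ⊕ C'_i = P_i ⊕ P'_i and thus P'_i = P_i ⊕ C_i ⊕ C'_i.
P'[1]: 15 ⊕ 80 ⊕ 75 = E0.
P'[2]: F3 ⊕ 67 ⊕ C9 = 5D.
P'[3]: 62 ⊕ F1 ⊕ 7F = EC.
P'[4]: 14 ⊕ 86 ⊕ DE = 4C.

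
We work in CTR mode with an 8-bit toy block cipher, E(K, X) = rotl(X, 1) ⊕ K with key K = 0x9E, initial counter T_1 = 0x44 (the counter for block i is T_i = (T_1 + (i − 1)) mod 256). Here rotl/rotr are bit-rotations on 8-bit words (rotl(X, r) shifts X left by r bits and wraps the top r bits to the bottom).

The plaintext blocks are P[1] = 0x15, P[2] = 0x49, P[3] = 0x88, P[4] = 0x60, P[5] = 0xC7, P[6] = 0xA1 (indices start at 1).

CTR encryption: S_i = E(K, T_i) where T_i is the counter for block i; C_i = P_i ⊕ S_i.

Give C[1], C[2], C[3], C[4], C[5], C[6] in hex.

C[1] = 0x03, C[2] = 0x5D, C[3] = 0x9A, C[4] = 0x70, C[5] = 0xC9, C[6] = 0xAD

C[1]: T = 0x44, S = E(K, T) = 0x16; 0x15 ⊕ 0x16 = 0x03.
C[2]: T = 0x45, S = E(K, T) = 0x14; 0x49 ⊕ 0x14 = 0x5D.
C[3]: T = 0x46, S = E(K, T) = 0x12; 0x88 ⊕ 0x12 = 0x9A.
C[4]: T = 0x47, S = E(K, T) = 0x10; 0x60 ⊕ 0x10 = 0x70.
C[5]: T = 0x48, S = E(K, T) = 0x0E; 0xC7 ⊕ 0x0E = 0xC9.
C[6]: T = 0x49, S = E(K, T) = 0x0C; 0xA1 ⊕ 0x0C = 0xAD.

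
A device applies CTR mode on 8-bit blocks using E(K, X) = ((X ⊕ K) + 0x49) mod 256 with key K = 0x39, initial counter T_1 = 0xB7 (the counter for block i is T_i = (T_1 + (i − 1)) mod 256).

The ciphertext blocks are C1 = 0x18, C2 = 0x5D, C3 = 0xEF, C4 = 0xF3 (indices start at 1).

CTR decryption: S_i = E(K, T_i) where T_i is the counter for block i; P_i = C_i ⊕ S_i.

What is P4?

P4 = 0x3F

P4: T = 0xBA, S = E(K, T) = 0xCC; 0xF3 ⊕ 0xCC = 0x3F.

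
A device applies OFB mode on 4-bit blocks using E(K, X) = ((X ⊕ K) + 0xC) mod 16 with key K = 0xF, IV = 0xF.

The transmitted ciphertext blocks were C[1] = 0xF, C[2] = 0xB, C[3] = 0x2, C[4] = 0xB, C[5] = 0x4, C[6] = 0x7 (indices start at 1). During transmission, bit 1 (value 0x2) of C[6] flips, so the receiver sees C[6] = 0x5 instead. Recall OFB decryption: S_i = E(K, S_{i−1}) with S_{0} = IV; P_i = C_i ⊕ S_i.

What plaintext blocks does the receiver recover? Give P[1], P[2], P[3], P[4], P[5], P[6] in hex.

P[1] = 0x3, P[2] = 0x4, P[3] = 0xE, P[4] = 0x4, P[5] = 0x8, P[6] = 0xA

Only C[6] changed, to 0x5. In OFB, a change in C_i flips the same bit in P_i only; the keystream is unaffected. Decrypting the received ciphertext:
P[1]: S = E(K, 0xF) = 0xC; 0xF ⊕ 0xC = 0x3.
P[2]: S = E(K, 0xC) = 0xF; 0xB ⊕ 0xF = 0x4.
P[3]: S = E(K, 0xF) = 0xC; 0x2 ⊕ 0xC = 0xE.
P[4]: S = E(K, 0xC) = 0xF; 0xB ⊕ 0xF = 0x4.
P[5]: S = E(K, 0xF) = 0xC; 0x4 ⊕ 0xC = 0x8.
P[6]: S = E(K, 0xC) = 0xF; 0x5 ⊕ 0xF = 0xA.
Blocks that differ from the original plaintext: P[6].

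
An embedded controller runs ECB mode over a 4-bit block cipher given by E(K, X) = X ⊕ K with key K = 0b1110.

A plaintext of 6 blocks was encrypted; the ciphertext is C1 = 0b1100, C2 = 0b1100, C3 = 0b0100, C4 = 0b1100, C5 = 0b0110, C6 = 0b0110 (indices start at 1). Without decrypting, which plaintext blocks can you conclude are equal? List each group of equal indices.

P1 = P2 = P4; P5 = P6

ECB encrypts each block independently with the same key, so equal ciphertext blocks imply equal plaintext blocks.
C1 = C2 = C4 = 0b1100, so P1 = P2 = P4.
C5 = C6 = 0b0110, so P5 = P6.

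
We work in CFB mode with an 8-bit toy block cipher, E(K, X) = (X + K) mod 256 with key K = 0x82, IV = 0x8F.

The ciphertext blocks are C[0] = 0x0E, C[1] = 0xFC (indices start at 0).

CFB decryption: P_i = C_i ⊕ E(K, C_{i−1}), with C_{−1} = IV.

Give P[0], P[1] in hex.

P[0] = 0x1F, P[1] = 0x6C

P[0]: E(K, 0x8F) = 0x11; 0x0E ⊕ 0x11 = 0x1F.
P[1]: E(K, 0x0E) = 0x90; 0xFC ⊕ 0x90 = 0x6C.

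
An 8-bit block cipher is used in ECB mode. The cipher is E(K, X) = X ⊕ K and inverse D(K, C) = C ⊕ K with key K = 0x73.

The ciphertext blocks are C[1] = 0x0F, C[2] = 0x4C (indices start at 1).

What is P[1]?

ECB decryption: P_i = D(K, C_i).
P[1]: D(K, 0x0F) = 0x7C.

P[1] = 0x7C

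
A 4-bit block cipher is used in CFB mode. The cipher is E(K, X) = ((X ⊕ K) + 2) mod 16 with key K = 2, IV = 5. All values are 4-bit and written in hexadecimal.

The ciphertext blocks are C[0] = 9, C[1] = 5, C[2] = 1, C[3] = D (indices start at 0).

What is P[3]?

P[3] = 8

CFB decryption: P_i = C_i ⊕ E(K, C_{i−1}), with C_{−1} = IV.
P[3]: E(K, 1) = 5; D ⊕ 5 = 8.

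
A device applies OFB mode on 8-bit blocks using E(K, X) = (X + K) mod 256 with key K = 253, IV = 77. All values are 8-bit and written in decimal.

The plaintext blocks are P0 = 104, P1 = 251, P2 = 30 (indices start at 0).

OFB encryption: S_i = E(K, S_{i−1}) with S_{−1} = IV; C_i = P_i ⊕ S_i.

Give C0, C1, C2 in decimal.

C0: S = E(K, 77) = 74; 104 ⊕ 74 = 34.
C1: S = E(K, 74) = 71; 251 ⊕ 71 = 188.
C2: S = E(K, 71) = 68; 30 ⊕ 68 = 90.

C0 = 34, C1 = 188, C2 = 90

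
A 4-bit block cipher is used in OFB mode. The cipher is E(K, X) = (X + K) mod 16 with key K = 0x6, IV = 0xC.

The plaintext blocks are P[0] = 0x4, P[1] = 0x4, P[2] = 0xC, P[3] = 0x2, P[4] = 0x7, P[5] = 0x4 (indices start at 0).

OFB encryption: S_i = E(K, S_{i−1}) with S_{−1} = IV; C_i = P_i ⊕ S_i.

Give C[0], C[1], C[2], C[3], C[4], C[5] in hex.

C[0] = 0x6, C[1] = 0xC, C[2] = 0x2, C[3] = 0x6, C[4] = 0xD, C[5] = 0x4

C[0]: S = E(K, 0xC) = 0x2; 0x4 ⊕ 0x2 = 0x6.
C[1]: S = E(K, 0x2) = 0x8; 0x4 ⊕ 0x8 = 0xC.
C[2]: S = E(K, 0x8) = 0xE; 0xC ⊕ 0xE = 0x2.
C[3]: S = E(K, 0xE) = 0x4; 0x2 ⊕ 0x4 = 0x6.
C[4]: S = E(K, 0x4) = 0xA; 0x7 ⊕ 0xA = 0xD.
C[5]: S = E(K, 0xA) = 0x0; 0x4 ⊕ 0x0 = 0x4.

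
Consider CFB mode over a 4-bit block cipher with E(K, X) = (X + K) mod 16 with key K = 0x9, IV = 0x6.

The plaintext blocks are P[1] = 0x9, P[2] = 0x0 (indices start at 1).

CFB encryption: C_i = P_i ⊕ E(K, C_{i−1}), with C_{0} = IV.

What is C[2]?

C[1]: E(K, 0x6) = 0xF; 0x9 ⊕ 0xF = 0x6.
C[2]: E(K, 0x6) = 0xF; 0x0 ⊕ 0xF = 0xF.

C[2] = 0xF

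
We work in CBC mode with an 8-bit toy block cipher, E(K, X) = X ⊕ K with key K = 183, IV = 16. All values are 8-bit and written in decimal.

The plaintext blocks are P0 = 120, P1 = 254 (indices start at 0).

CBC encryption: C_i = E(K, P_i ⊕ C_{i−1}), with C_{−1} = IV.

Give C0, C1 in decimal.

C0: P0 ⊕ 16 = 104; E(K, 104) = 223.
C1: P1 ⊕ 223 = 33; E(K, 33) = 150.

C0 = 223, C1 = 150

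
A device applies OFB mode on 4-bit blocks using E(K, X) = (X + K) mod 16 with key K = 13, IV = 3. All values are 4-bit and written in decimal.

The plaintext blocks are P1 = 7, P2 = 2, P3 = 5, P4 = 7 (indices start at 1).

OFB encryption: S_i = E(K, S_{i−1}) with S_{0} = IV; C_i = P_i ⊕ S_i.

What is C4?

C1: S = E(K, 3) = 0; 7 ⊕ 0 = 7.
C2: S = E(K, 0) = 13; 2 ⊕ 13 = 15.
C3: S = E(K, 13) = 10; 5 ⊕ 10 = 15.
C4: S = E(K, 10) = 7; 7 ⊕ 7 = 0.

C4 = 0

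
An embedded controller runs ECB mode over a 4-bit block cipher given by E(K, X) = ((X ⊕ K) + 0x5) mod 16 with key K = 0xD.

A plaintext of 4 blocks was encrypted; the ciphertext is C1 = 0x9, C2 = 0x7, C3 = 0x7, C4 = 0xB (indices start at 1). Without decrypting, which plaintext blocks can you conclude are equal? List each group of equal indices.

P2 = P3

ECB encrypts each block independently with the same key, so equal ciphertext blocks imply equal plaintext blocks.
C2 = C3 = 0x7, so P2 = P3.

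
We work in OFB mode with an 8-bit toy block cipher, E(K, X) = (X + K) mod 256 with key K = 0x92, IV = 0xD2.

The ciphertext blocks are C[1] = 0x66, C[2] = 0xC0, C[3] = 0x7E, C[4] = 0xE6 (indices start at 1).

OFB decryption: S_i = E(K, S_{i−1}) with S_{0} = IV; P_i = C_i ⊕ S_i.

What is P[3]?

P[3] = 0xF6

P[1]: S = E(K, 0xD2) = 0x64; 0x66 ⊕ 0x64 = 0x02.
P[2]: S = E(K, 0x64) = 0xF6; 0xC0 ⊕ 0xF6 = 0x36.
P[3]: S = E(K, 0xF6) = 0x88; 0x7E ⊕ 0x88 = 0xF6.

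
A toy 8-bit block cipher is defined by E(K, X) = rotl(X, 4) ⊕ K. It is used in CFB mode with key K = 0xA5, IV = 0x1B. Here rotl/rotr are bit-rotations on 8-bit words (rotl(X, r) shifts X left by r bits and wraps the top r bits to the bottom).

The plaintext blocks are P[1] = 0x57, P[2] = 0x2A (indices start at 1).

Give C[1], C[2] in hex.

C[1] = 0x43, C[2] = 0xBB

CFB encryption: C_i = P_i ⊕ E(K, C_{i−1}), with C_{0} = IV.
C[1]: E(K, 0x1B) = 0x14; 0x57 ⊕ 0x14 = 0x43.
C[2]: E(K, 0x43) = 0x91; 0x2A ⊕ 0x91 = 0xBB.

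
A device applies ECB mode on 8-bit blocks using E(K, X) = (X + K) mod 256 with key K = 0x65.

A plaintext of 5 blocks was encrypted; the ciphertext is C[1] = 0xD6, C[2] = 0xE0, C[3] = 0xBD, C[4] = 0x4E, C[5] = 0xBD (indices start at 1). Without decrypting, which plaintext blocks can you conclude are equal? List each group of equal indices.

ECB encrypts each block independently with the same key, so equal ciphertext blocks imply equal plaintext blocks.
C[3] = C[5] = 0xBD, so P[3] = P[5].

P[3] = P[5]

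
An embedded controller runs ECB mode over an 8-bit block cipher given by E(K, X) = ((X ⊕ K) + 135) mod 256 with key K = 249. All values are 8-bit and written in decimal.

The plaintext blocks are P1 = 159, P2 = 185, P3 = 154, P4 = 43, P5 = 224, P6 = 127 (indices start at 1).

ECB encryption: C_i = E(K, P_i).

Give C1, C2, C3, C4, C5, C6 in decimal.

C1 = 237, C2 = 199, C3 = 234, C4 = 89, C5 = 160, C6 = 13

C1: E(K, 159) = 237.
C2: E(K, 185) = 199.
C3: E(K, 154) = 234.
C4: E(K, 43) = 89.
C5: E(K, 224) = 160.
C6: E(K, 127) = 13.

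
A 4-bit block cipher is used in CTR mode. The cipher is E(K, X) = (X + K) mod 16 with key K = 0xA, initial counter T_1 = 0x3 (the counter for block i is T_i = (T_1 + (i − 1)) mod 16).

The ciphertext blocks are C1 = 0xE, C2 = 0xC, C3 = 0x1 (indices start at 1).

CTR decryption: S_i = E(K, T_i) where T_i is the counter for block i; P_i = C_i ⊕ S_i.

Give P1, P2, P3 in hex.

P1: T = 0x3, S = E(K, T) = 0xD; 0xE ⊕ 0xD = 0x3.
P2: T = 0x4, S = E(K, T) = 0xE; 0xC ⊕ 0xE = 0x2.
P3: T = 0x5, S = E(K, T) = 0xF; 0x1 ⊕ 0xF = 0xE.

P1 = 0x3, P2 = 0x2, P3 = 0xE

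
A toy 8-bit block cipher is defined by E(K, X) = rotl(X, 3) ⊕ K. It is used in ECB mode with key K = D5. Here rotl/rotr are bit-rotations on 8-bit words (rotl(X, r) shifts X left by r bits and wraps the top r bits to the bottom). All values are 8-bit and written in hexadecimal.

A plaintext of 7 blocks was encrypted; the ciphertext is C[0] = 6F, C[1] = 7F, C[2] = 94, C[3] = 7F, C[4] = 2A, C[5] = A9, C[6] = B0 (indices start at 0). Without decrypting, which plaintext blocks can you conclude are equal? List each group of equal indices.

P[1] = P[3]

ECB encrypts each block independently with the same key, so equal ciphertext blocks imply equal plaintext blocks.
C[1] = C[3] = 7F, so P[1] = P[3].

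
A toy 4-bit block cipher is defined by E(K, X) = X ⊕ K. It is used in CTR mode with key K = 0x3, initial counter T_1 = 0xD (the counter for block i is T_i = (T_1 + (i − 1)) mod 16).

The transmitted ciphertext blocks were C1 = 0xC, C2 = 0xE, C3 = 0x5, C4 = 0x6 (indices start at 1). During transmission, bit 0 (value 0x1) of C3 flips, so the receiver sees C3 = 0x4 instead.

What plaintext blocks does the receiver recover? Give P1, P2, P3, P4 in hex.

P1 = 0x2, P2 = 0x3, P3 = 0x8, P4 = 0x5

CTR decryption: S_i = E(K, T_i) where T_i is the counter for block i; P_i = C_i ⊕ S_i.
Only C3 changed, to 0x4. In CTR, a change in C_i flips the same bit in P_i only; the keystream is unaffected. Decrypting the received ciphertext:
P1: T = 0xD, S = E(K, T) = 0xE; 0xC ⊕ 0xE = 0x2.
P2: T = 0xE, S = E(K, T) = 0xD; 0xE ⊕ 0xD = 0x3.
P3: T = 0xF, S = E(K, T) = 0xC; 0x4 ⊕ 0xC = 0x8.
P4: T = 0x0, S = E(K, T) = 0x3; 0x6 ⊕ 0x3 = 0x5.
Blocks that differ from the original plaintext: P3.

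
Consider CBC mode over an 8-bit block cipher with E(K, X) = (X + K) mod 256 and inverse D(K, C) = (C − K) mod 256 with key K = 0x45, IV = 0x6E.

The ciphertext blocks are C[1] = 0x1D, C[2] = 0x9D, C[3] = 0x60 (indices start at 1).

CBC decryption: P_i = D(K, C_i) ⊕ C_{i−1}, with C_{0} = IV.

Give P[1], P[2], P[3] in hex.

P[1]: D(K, 0x1D) = 0xD8; 0xD8 ⊕ 0x6E = 0xB6.
P[2]: D(K, 0x9D) = 0x58; 0x58 ⊕ 0x1D = 0x45.
P[3]: D(K, 0x60) = 0x1B; 0x1B ⊕ 0x9D = 0x86.

P[1] = 0xB6, P[2] = 0x45, P[3] = 0x86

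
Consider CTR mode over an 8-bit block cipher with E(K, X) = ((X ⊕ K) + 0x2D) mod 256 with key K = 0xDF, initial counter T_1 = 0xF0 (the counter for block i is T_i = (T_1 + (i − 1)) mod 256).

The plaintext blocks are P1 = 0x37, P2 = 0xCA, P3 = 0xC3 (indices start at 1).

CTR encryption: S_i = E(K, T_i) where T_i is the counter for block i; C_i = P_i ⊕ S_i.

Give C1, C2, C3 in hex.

C1 = 0x6B, C2 = 0x91, C3 = 0x99

C1: T = 0xF0, S = E(K, T) = 0x5C; 0x37 ⊕ 0x5C = 0x6B.
C2: T = 0xF1, S = E(K, T) = 0x5B; 0xCA ⊕ 0x5B = 0x91.
C3: T = 0xF2, S = E(K, T) = 0x5A; 0xC3 ⊕ 0x5A = 0x99.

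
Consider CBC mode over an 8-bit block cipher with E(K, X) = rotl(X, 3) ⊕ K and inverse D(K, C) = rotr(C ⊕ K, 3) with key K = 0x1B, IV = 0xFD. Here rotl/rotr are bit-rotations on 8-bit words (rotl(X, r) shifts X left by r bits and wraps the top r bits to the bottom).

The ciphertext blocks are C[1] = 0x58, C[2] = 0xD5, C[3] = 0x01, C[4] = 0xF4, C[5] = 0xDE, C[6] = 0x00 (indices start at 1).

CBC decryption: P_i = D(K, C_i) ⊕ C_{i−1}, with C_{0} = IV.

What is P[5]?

P[5] = 0x4C

P[5]: D(K, 0xDE) = 0xB8; 0xB8 ⊕ 0xF4 = 0x4C.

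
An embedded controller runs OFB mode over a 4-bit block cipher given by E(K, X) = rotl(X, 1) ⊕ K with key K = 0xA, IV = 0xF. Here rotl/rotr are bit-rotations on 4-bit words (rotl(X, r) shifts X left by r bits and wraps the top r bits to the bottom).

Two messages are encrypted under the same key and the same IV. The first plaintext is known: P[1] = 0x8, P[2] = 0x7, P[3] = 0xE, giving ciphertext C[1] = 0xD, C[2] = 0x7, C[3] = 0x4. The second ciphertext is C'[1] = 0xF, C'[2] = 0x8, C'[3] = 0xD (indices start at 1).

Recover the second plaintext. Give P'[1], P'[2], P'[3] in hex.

P'[1] = 0xA, P'[2] = 0x8, P'[3] = 0x7

In OFB with a reused IV, both messages share the same keystream S_i, so C_i ⊕ C'_i = P_i ⊕ P'_i and thus P'_i = P_i ⊕ C_i ⊕ C'_i.
P'[1]: 0x8 ⊕ 0xD ⊕ 0xF = 0xA.
P'[2]: 0x7 ⊕ 0x7 ⊕ 0x8 = 0x8.
P'[3]: 0xE ⊕ 0x4 ⊕ 0xD = 0x7.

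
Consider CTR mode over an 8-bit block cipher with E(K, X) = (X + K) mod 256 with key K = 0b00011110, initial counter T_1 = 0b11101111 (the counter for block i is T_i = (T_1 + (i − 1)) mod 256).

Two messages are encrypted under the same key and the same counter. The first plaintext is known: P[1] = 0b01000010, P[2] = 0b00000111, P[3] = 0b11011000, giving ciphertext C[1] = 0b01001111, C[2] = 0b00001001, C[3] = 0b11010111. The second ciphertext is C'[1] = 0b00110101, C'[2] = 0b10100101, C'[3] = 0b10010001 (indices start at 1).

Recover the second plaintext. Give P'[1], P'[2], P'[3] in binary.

P'[1] = 0b00111000, P'[2] = 0b10101011, P'[3] = 0b10011110

In CTR with a reused counter, both messages share the same keystream S_i, so C_i ⊕ C'_i = P_i ⊕ P'_i and thus P'_i = P_i ⊕ C_i ⊕ C'_i.
P'[1]: 0b01000010 ⊕ 0b01001111 ⊕ 0b00110101 = 0b00111000.
P'[2]: 0b00000111 ⊕ 0b00001001 ⊕ 0b10100101 = 0b10101011.
P'[3]: 0b11011000 ⊕ 0b11010111 ⊕ 0b10010001 = 0b10011110.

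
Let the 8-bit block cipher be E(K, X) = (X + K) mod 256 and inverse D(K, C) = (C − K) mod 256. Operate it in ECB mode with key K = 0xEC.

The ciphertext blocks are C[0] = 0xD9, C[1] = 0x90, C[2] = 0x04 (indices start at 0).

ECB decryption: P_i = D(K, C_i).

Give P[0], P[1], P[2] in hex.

P[0]: D(K, 0xD9) = 0xED.
P[1]: D(K, 0x90) = 0xA4.
P[2]: D(K, 0x04) = 0x18.

P[0] = 0xED, P[1] = 0xA4, P[2] = 0x18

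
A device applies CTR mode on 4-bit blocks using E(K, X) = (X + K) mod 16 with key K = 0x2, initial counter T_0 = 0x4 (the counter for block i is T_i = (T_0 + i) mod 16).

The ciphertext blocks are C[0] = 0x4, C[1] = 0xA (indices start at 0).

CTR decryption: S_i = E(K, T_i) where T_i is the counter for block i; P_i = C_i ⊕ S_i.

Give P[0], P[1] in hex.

P[0]: T = 0x4, S = E(K, T) = 0x6; 0x4 ⊕ 0x6 = 0x2.
P[1]: T = 0x5, S = E(K, T) = 0x7; 0xA ⊕ 0x7 = 0xD.

P[0] = 0x2, P[1] = 0xD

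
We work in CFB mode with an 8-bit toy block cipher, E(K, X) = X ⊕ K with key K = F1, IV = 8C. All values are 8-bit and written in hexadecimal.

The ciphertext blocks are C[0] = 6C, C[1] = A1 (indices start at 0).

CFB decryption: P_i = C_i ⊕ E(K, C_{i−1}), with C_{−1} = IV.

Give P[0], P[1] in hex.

P[0]: E(K, 8C) = 7D; 6C ⊕ 7D = 11.
P[1]: E(K, 6C) = 9D; A1 ⊕ 9D = 3C.

P[0] = 11, P[1] = 3C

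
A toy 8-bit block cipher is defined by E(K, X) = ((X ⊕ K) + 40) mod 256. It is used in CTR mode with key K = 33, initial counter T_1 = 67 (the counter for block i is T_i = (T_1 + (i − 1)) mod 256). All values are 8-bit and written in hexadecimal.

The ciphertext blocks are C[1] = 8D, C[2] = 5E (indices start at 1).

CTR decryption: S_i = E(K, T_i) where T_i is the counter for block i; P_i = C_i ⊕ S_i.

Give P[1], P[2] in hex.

P[1]: T = 67, S = E(K, T) = 94; 8D ⊕ 94 = 19.
P[2]: T = 68, S = E(K, T) = 9B; 5E ⊕ 9B = C5.

P[1] = 19, P[2] = C5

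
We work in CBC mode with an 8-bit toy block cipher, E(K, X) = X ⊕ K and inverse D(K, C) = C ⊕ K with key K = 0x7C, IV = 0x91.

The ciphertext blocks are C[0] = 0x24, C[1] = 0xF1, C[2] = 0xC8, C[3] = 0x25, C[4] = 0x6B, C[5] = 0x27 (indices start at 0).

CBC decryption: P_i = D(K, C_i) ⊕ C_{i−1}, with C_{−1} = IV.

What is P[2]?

P[2]: D(K, 0xC8) = 0xB4; 0xB4 ⊕ 0xF1 = 0x45.

P[2] = 0x45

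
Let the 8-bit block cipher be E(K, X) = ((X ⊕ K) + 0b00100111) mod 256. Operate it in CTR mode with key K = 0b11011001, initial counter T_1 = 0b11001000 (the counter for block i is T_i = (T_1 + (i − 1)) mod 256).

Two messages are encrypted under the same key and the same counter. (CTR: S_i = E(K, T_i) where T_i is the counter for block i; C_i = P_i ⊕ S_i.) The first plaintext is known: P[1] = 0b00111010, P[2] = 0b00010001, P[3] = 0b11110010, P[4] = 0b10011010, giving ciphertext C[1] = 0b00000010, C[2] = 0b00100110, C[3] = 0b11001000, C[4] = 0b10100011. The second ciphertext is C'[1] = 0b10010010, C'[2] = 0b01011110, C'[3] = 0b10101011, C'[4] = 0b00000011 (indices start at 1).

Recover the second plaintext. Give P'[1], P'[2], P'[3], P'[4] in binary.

P'[1] = 0b10101010, P'[2] = 0b01101001, P'[3] = 0b10010001, P'[4] = 0b00111010

In CTR with a reused counter, both messages share the same keystream S_i, so C_i ⊕ C'_i = P_i ⊕ P'_i and thus P'_i = P_i ⊕ C_i ⊕ C'_i.
P'[1]: 0b00111010 ⊕ 0b00000010 ⊕ 0b10010010 = 0b10101010.
P'[2]: 0b00010001 ⊕ 0b00100110 ⊕ 0b01011110 = 0b01101001.
P'[3]: 0b11110010 ⊕ 0b11001000 ⊕ 0b10101011 = 0b10010001.
P'[4]: 0b10011010 ⊕ 0b10100011 ⊕ 0b00000011 = 0b00111010.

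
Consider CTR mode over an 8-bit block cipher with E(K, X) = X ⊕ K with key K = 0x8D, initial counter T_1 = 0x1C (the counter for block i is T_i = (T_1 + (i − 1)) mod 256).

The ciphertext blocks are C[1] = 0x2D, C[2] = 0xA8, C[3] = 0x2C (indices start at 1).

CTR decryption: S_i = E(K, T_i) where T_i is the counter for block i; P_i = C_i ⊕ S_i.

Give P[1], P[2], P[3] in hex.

P[1] = 0xBC, P[2] = 0x38, P[3] = 0xBF

P[1]: T = 0x1C, S = E(K, T) = 0x91; 0x2D ⊕ 0x91 = 0xBC.
P[2]: T = 0x1D, S = E(K, T) = 0x90; 0xA8 ⊕ 0x90 = 0x38.
P[3]: T = 0x1E, S = E(K, T) = 0x93; 0x2C ⊕ 0x93 = 0xBF.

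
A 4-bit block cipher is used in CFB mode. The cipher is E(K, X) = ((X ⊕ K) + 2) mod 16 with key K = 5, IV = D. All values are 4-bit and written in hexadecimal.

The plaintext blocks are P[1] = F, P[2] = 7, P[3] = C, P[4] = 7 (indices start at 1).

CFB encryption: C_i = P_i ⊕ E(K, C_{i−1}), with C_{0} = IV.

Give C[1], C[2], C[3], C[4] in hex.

C[1]: E(K, D) = A; F ⊕ A = 5.
C[2]: E(K, 5) = 2; 7 ⊕ 2 = 5.
C[3]: E(K, 5) = 2; C ⊕ 2 = E.
C[4]: E(K, E) = D; 7 ⊕ D = A.

C[1] = 5, C[2] = 5, C[3] = E, C[4] = A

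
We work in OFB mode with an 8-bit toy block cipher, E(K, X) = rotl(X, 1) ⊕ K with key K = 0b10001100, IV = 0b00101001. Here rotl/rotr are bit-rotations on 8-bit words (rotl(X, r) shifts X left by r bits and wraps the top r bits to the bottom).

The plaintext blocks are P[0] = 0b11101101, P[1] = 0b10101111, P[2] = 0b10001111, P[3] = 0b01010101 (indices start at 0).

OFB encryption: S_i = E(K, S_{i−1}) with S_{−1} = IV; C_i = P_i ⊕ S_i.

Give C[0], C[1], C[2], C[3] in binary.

C[0]: S = E(K, 0b00101001) = 0b11011110; 0b11101101 ⊕ 0b11011110 = 0b00110011.
C[1]: S = E(K, 0b11011110) = 0b00110001; 0b10101111 ⊕ 0b00110001 = 0b10011110.
C[2]: S = E(K, 0b00110001) = 0b11101110; 0b10001111 ⊕ 0b11101110 = 0b01100001.
C[3]: S = E(K, 0b11101110) = 0b01010001; 0b01010101 ⊕ 0b01010001 = 0b00000100.

C[0] = 0b00110011, C[1] = 0b10011110, C[2] = 0b01100001, C[3] = 0b00000100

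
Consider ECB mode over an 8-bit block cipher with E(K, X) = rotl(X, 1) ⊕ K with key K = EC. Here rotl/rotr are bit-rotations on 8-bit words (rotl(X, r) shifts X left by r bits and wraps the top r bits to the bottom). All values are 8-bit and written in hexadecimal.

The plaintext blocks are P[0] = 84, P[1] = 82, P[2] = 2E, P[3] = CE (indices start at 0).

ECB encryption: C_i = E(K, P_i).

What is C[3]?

C[3] = 71

C[3]: E(K, CE) = 71.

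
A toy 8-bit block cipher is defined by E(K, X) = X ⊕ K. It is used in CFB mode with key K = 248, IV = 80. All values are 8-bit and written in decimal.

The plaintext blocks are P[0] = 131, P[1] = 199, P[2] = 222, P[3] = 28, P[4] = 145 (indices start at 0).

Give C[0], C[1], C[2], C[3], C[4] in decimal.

C[0] = 43, C[1] = 20, C[2] = 50, C[3] = 214, C[4] = 191

CFB encryption: C_i = P_i ⊕ E(K, C_{i−1}), with C_{−1} = IV.
C[0]: E(K, 80) = 168; 131 ⊕ 168 = 43.
C[1]: E(K, 43) = 211; 199 ⊕ 211 = 20.
C[2]: E(K, 20) = 236; 222 ⊕ 236 = 50.
C[3]: E(K, 50) = 202; 28 ⊕ 202 = 214.
C[4]: E(K, 214) = 46; 145 ⊕ 46 = 191.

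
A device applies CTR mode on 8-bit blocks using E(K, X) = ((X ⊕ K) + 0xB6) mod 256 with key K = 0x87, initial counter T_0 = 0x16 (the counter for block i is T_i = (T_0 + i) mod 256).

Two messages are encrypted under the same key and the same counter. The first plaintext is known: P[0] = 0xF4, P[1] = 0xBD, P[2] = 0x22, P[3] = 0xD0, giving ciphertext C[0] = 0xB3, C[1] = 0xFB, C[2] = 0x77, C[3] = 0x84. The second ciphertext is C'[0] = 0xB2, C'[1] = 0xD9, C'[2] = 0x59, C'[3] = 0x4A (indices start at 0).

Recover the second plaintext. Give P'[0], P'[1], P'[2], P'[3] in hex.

In CTR with a reused counter, both messages share the same keystream S_i, so C_i ⊕ C'_i = P_i ⊕ P'_i and thus P'_i = P_i ⊕ C_i ⊕ C'_i.
P'[0]: 0xF4 ⊕ 0xB3 ⊕ 0xB2 = 0xF5.
P'[1]: 0xBD ⊕ 0xFB ⊕ 0xD9 = 0x9F.
P'[2]: 0x22 ⊕ 0x77 ⊕ 0x59 = 0x0C.
P'[3]: 0xD0 ⊕ 0x84 ⊕ 0x4A = 0x1E.

P'[0] = 0xF5, P'[1] = 0x9F, P'[2] = 0x0C, P'[3] = 0x1E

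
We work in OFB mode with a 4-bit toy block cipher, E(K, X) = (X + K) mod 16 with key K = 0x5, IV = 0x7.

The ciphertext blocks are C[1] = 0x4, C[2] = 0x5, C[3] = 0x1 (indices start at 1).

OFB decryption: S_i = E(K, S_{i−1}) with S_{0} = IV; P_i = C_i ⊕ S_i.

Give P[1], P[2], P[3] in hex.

P[1]: S = E(K, 0x7) = 0xC; 0x4 ⊕ 0xC = 0x8.
P[2]: S = E(K, 0xC) = 0x1; 0x5 ⊕ 0x1 = 0x4.
P[3]: S = E(K, 0x1) = 0x6; 0x1 ⊕ 0x6 = 0x7.

P[1] = 0x8, P[2] = 0x4, P[3] = 0x7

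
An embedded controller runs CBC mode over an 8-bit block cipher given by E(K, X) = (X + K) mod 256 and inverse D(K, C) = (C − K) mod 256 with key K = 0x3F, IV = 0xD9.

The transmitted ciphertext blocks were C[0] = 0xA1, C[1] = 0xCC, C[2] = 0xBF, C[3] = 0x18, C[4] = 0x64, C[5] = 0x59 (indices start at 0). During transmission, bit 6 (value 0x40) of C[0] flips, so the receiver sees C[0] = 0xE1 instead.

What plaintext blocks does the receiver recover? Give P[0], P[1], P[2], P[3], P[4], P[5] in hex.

P[0] = 0x7B, P[1] = 0x6C, P[2] = 0x4C, P[3] = 0x66, P[4] = 0x3D, P[5] = 0x7E

CBC decryption: P_i = D(K, C_i) ⊕ C_{i−1}, with C_{−1} = IV.
Only C[0] changed, to 0xE1. In CBC, a change in C_i garbles P_i and flips the same bit in P_{i+1}. Decrypting the received ciphertext:
P[0]: D(K, 0xE1) = 0xA2; 0xA2 ⊕ 0xD9 = 0x7B.
P[1]: D(K, 0xCC) = 0x8D; 0x8D ⊕ 0xE1 = 0x6C.
P[2]: D(K, 0xBF) = 0x80; 0x80 ⊕ 0xCC = 0x4C.
P[3]: D(K, 0x18) = 0xD9; 0xD9 ⊕ 0xBF = 0x66.
P[4]: D(K, 0x64) = 0x25; 0x25 ⊕ 0x18 = 0x3D.
P[5]: D(K, 0x59) = 0x1A; 0x1A ⊕ 0x64 = 0x7E.
Blocks that differ from the original plaintext: P[0], P[1].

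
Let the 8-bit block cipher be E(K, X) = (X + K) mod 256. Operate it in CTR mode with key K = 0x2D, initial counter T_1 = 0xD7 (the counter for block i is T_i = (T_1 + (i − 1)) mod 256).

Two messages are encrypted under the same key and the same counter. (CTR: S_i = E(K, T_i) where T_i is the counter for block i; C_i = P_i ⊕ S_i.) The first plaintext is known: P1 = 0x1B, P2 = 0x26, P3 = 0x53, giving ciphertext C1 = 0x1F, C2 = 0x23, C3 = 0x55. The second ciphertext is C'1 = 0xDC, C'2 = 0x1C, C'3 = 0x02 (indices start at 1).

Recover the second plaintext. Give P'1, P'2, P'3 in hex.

In CTR with a reused counter, both messages share the same keystream S_i, so C_i ⊕ C'_i = P_i ⊕ P'_i and thus P'_i = P_i ⊕ C_i ⊕ C'_i.
P'1: 0x1B ⊕ 0x1F ⊕ 0xDC = 0xD8.
P'2: 0x26 ⊕ 0x23 ⊕ 0x1C = 0x19.
P'3: 0x53 ⊕ 0x55 ⊕ 0x02 = 0x04.

P'1 = 0xD8, P'2 = 0x19, P'3 = 0x04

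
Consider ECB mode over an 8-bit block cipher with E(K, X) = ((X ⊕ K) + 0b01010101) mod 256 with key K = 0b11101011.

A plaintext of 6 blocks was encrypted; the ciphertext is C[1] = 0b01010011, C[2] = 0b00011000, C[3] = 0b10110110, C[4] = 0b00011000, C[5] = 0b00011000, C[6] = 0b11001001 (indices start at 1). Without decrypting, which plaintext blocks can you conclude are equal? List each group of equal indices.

P[2] = P[4] = P[5]

ECB encrypts each block independently with the same key, so equal ciphertext blocks imply equal plaintext blocks.
C[2] = C[4] = C[5] = 0b00011000, so P[2] = P[4] = P[5].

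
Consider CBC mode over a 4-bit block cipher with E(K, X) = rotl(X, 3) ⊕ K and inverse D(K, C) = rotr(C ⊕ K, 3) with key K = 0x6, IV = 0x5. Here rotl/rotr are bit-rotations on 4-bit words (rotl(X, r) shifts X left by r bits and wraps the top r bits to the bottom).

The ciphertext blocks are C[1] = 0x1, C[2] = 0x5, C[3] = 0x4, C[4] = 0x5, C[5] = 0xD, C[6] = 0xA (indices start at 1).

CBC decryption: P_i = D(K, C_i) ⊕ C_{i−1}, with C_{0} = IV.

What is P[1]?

P[1] = 0xB

P[1]: D(K, 0x1) = 0xE; 0xE ⊕ 0x5 = 0xB.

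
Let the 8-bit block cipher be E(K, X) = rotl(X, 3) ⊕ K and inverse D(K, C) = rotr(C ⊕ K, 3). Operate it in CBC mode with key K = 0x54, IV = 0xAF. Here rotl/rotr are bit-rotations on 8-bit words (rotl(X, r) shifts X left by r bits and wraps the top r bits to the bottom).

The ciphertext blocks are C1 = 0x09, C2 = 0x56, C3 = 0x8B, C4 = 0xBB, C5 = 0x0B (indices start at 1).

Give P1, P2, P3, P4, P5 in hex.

P1 = 0x04, P2 = 0x49, P3 = 0xAD, P4 = 0x76, P5 = 0x50

CBC decryption: P_i = D(K, C_i) ⊕ C_{i−1}, with C_{0} = IV.
P1: D(K, 0x09) = 0xAB; 0xAB ⊕ 0xAF = 0x04.
P2: D(K, 0x56) = 0x40; 0x40 ⊕ 0x09 = 0x49.
P3: D(K, 0x8B) = 0xFB; 0xFB ⊕ 0x56 = 0xAD.
P4: D(K, 0xBB) = 0xFD; 0xFD ⊕ 0x8B = 0x76.
P5: D(K, 0x0B) = 0xEB; 0xEB ⊕ 0xBB = 0x50.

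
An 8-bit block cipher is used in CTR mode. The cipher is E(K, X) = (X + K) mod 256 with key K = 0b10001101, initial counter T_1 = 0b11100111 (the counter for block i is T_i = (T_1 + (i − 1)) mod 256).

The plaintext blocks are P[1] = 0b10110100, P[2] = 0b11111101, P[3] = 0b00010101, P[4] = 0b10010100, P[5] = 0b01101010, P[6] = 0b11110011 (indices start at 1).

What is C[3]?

C[3] = 0b01100011

CTR encryption: S_i = E(K, T_i) where T_i is the counter for block i; C_i = P_i ⊕ S_i.
C[1]: T = 0b11100111, S = E(K, T) = 0b01110100; 0b10110100 ⊕ 0b01110100 = 0b11000000.
C[2]: T = 0b11101000, S = E(K, T) = 0b01110101; 0b11111101 ⊕ 0b01110101 = 0b10001000.
C[3]: T = 0b11101001, S = E(K, T) = 0b01110110; 0b00010101 ⊕ 0b01110110 = 0b01100011.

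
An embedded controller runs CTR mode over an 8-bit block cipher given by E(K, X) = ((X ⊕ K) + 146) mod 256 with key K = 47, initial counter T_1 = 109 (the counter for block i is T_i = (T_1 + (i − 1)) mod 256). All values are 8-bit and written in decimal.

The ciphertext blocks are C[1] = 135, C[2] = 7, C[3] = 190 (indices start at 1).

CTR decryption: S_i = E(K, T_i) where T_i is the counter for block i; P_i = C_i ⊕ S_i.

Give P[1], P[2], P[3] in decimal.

P[1]: T = 109, S = E(K, T) = 212; 135 ⊕ 212 = 83.
P[2]: T = 110, S = E(K, T) = 211; 7 ⊕ 211 = 212.
P[3]: T = 111, S = E(K, T) = 210; 190 ⊕ 210 = 108.

P[1] = 83, P[2] = 212, P[3] = 108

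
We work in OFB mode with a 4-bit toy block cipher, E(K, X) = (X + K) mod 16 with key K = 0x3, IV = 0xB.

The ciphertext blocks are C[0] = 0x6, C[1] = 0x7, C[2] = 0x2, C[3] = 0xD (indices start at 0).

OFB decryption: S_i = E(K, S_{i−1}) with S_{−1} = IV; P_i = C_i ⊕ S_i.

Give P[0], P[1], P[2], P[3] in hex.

P[0]: S = E(K, 0xB) = 0xE; 0x6 ⊕ 0xE = 0x8.
P[1]: S = E(K, 0xE) = 0x1; 0x7 ⊕ 0x1 = 0x6.
P[2]: S = E(K, 0x1) = 0x4; 0x2 ⊕ 0x4 = 0x6.
P[3]: S = E(K, 0x4) = 0x7; 0xD ⊕ 0x7 = 0xA.

P[0] = 0x8, P[1] = 0x6, P[2] = 0x6, P[3] = 0xA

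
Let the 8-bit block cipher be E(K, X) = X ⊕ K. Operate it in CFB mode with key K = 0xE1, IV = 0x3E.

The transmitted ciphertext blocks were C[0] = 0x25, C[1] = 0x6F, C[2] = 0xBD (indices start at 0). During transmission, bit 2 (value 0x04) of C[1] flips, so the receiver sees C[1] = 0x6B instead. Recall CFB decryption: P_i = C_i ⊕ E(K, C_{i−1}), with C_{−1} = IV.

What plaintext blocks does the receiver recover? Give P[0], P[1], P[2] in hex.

P[0] = 0xFA, P[1] = 0xAF, P[2] = 0x37

Only C[1] changed, to 0x6B. In CFB, a change in C_i flips the same bit in P_i and garbles P_{i+1}. Decrypting the received ciphertext:
P[0]: E(K, 0x3E) = 0xDF; 0x25 ⊕ 0xDF = 0xFA.
P[1]: E(K, 0x25) = 0xC4; 0x6B ⊕ 0xC4 = 0xAF.
P[2]: E(K, 0x6B) = 0x8A; 0xBD ⊕ 0x8A = 0x37.
Blocks that differ from the original plaintext: P[1], P[2].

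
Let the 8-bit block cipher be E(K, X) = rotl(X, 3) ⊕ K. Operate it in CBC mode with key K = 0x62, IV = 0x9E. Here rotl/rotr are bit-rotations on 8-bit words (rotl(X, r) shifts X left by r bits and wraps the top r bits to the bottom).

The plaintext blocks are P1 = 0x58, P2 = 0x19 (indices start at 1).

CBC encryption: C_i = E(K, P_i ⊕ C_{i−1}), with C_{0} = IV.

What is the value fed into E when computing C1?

C1: P1 ⊕ 0x9E = 0xC6; E(K, 0xC6) = 0x54.
So the input to E for block 1 is 0xC6.

0xC6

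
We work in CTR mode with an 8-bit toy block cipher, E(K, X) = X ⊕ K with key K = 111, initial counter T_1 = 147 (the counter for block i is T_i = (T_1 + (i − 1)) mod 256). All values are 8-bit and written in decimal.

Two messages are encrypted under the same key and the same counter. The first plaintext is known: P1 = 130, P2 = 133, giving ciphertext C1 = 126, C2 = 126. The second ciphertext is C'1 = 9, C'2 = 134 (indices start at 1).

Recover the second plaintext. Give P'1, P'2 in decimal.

In CTR with a reused counter, both messages share the same keystream S_i, so C_i ⊕ C'_i = P_i ⊕ P'_i and thus P'_i = P_i ⊕ C_i ⊕ C'_i.
P'1: 130 ⊕ 126 ⊕ 9 = 245.
P'2: 133 ⊕ 126 ⊕ 134 = 125.

P'1 = 245, P'2 = 125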